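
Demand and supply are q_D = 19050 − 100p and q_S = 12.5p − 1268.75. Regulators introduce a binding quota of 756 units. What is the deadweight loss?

2440.68

In inverse form: demand p = 190.5 − 0.01q, supply p = 101.5 + 0.08q.
Competitive equilibrium: 190.5 − 0.01q = 101.5 + 0.08q → q* = 988.8889, p* = 180.6111.
At q = 756: demand price = 190.5 − 0.01·756 = 182.94; supply price = 101.5 + 0.08·756 = 161.98.
Δq = 988.8889 − 756 = 232.8889; wedge = 182.94 − 161.98 = 20.96.
Deadweight loss = ½ × 232.8889 × 20.96 = 2440.68.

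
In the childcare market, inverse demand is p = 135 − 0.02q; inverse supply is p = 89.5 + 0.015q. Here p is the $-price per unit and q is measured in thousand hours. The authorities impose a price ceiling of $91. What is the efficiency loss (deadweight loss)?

$25200 thousand

Competitive equilibrium: 135 − 0.02q = 89.5 + 0.015q → q* = 1300, p* = 109.
At the ceiling p = 91, quantity supplied = (91 − 89.5)/0.015 = 100.
Willingness to pay at q' = 100: 135 − 0.02·100 = 133.
Δq = 1300 − 100 = 1200; wedge = 133 − 91 = 42.
DWL = ½ × 1200 × 42 = $25200 thousand.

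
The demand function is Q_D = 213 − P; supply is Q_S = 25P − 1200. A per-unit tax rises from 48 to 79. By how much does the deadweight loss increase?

1892.79

In inverse form: demand P = 213 − Q, supply P = 48 + 0.04Q.
Competitive equilibrium: 213 − Q = 48 + 0.04Q → Q* = 158.6538, P* = 54.3462.
For a per-unit tax t: ΔQ = t/1.04, so DWL = ½·t·(t/1.04) = t²/2.08.
At t = 48: DWL = 1107.692. At t = 79: DWL = 3000.481.
Increase = 3000.481 − 1107.692 = 1892.79.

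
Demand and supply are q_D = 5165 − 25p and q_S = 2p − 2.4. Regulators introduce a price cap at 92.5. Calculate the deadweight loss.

In inverse form: demand p = 206.6 − 0.04q, supply p = 1.2 + 0.5q.
Competitive equilibrium: 206.6 − 0.04q = 1.2 + 0.5q → q* = 380.3704, p* = 191.3852.
At the ceiling p = 92.5, quantity supplied = (92.5 − 1.2)/0.5 = 182.6.
Willingness to pay at q' = 182.6: 206.6 − 0.04·182.6 = 199.296.
Δq = 380.3704 − 182.6 = 197.7704; wedge = 199.296 − 92.5 = 106.796.
DWL = ½ × 197.7704 × 106.796 = 10560.54.

10560.54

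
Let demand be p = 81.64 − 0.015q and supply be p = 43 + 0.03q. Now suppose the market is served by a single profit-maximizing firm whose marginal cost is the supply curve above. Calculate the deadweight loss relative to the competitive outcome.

Competitive equilibrium: 81.64 − 0.015q = 43 + 0.03q → q* = 858.6667, p* = 68.76.
Marginal revenue: MR = 81.64 − 0.03q. Set MR = MC: 81.64 − 0.03q = 43 + 0.03q → q_m = 644.
Price p_m = 81.64 − 0.015·644 = 71.98; MC(q_m) = 43 + 0.03·644 = 62.32.
Competitive q* = 858.6667, so Δq = 214.6667; wedge = 71.98 − 62.32 = 9.66.
Deadweight loss = ½ × 214.6667 × 9.66 = 1036.84.

1036.84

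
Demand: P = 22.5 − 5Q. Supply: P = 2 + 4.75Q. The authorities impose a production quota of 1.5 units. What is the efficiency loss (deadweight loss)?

1.77

Competitive equilibrium: 22.5 − 5Q = 2 + 4.75Q → Q* = 2.1026, P* = 11.9872.
At Q = 1.5: demand price = 22.5 − 5·1.5 = 15; supply price = 2 + 4.75·1.5 = 9.125.
ΔQ = 2.1026 − 1.5 = 0.6026; wedge = 15 − 9.125 = 5.875.
Deadweight loss = ½ × 0.6026 × 5.875 = 1.77.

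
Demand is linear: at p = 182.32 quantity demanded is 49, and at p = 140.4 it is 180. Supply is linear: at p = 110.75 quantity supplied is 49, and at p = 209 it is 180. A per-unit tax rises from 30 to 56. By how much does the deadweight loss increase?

Demand slope = (140.4 − 182.32)/(180 − 49) = −0.32, so p = 198 − 0.32q.
Supply slope = (209 − 110.75)/(180 − 49) = 0.75, so p = 74 + 0.75q.
Competitive equilibrium: 198 − 0.32q = 74 + 0.75q → q* = 115.8879, p* = 160.9159.
For a per-unit tax t: Δq = t/1.07, so DWL = ½·t·(t/1.07) = t²/2.14.
At t = 30: DWL = 420.561. At t = 56: DWL = 1465.421.
Increase = 1465.421 − 420.561 = 1044.86.

1044.86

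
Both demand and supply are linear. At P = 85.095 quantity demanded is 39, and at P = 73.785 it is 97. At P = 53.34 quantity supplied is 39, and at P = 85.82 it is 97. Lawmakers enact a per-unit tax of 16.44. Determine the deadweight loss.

Demand slope = (73.785 − 85.095)/(97 − 39) = −0.195, so P = 92.7 − 0.195Q.
Supply slope = (85.82 − 53.34)/(97 − 39) = 0.56, so P = 31.5 + 0.56Q.
Competitive equilibrium: 92.7 − 0.195Q = 31.5 + 0.56Q → Q* = 81.0596, P* = 76.8934.
With the tax, the buyer price exceeds the seller price by 16.44: (92.7 − 0.195Q) − (31.5 + 0.56Q) = 16.44 → Q' = 59.2848.
ΔQ = 81.0596 − 59.2848 = 21.7748; the wedge equals the tax, 16.44.
Deadweight loss = ½ × 21.7748 × 16.44 = 178.99.

178.99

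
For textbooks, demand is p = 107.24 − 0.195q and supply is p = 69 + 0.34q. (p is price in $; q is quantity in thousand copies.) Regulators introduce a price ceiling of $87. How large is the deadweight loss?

Competitive equilibrium: 107.24 − 0.195q = 69 + 0.34q → q* = 71.4766, p* = 93.3021.
At the ceiling p = 87, quantity supplied = (87 − 69)/0.34 = 52.9412.
Willingness to pay at q' = 52.9412: 107.24 − 0.195·52.9412 = 96.9165.
Δq = 71.4766 − 52.9412 = 18.5354; wedge = 96.9165 − 87 = 9.9165.
DWL = ½ × 18.5354 × 9.9165 = $91.90 thousand.

$91.90 thousand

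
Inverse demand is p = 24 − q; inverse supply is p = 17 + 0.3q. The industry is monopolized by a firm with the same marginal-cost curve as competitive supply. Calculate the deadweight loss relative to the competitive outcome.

Competitive equilibrium: 24 − q = 17 + 0.3q → q* = 5.3846, p* = 18.6154.
Marginal revenue: MR = 24 − 2q. Set MR = MC: 24 − 2q = 17 + 0.3q → q_m = 3.0435.
Price p_m = 24 − 1·3.0435 = 20.9565; MC(q_m) = 17 + 0.3·3.0435 = 17.9131.
Competitive q* = 5.3846, so Δq = 2.3411; wedge = 20.9565 − 17.9131 = 3.0434.
Welfare loss = ½ × 2.3411 × 3.0434 = 3.56.

3.56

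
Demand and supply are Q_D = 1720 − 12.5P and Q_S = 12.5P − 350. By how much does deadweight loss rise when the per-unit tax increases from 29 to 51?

5500

In inverse form: demand P = 137.6 − 0.08Q, supply P = 28 + 0.08Q.
Competitive equilibrium: 137.6 − 0.08Q = 28 + 0.08Q → Q* = 685, P* = 82.8.
For a per-unit tax t: ΔQ = t/0.16, so DWL = ½·t·(t/0.16) = t²/0.32.
At t = 29: DWL = 2628.125. At t = 51: DWL = 8128.125.
Increase = 8128.125 − 2628.125 = 5500.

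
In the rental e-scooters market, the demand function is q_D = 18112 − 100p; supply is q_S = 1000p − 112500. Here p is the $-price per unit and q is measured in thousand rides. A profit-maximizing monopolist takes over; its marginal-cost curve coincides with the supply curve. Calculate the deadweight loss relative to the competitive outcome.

In inverse form: demand p = 181.12 − 0.01q, supply p = 112.5 + 0.001q.
Competitive equilibrium: 181.12 − 0.01q = 112.5 + 0.001q → q* = 6238.18182, p* = 118.73818.
Marginal revenue: MR = 181.12 − 0.02q. Set MR = MC: 181.12 − 0.02q = 112.5 + 0.001q → q_m = 3267.61905.
Price p_m = 181.12 − 0.01·3267.61905 = 148.44381; MC(q_m) = 112.5 + 0.001·3267.61905 = 115.76762.
Competitive q* = 6238.18182, so Δq = 2970.56277; wedge = 148.44381 − 115.76762 = 32.67619.
Deadweight loss = ½ × 2970.56277 × 32.67619 = $48533.34 thousand.

$48533.34 thousand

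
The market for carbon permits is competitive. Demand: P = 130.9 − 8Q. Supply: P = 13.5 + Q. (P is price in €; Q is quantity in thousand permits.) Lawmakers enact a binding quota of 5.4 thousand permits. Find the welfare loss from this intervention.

Competitive equilibrium: 130.9 − 8Q = 13.5 + Q → Q* = 13.0444, P* = 26.5444.
At Q = 5.4: demand price = 130.9 − 8·5.4 = 87.7; supply price = 13.5 + 1·5.4 = 18.9.
ΔQ = 13.0444 − 5.4 = 7.6444; wedge = 87.7 − 18.9 = 68.8.
Welfare loss = ½ × 7.6444 × 68.8 = €262.97 thousand.

€262.97 thousand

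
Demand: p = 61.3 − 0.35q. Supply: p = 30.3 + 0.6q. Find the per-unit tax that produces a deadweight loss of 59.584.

Competitive equilibrium: 61.3 − 0.35q = 30.3 + 0.6q → q* = 32.6316, p* = 49.8789.
A tax t gives Δq = t/0.95 and wedge t, so DWL = t²/1.9.
t²/1.9 = 59.584 → t² = 113.2096 → t = 10.64.

10.64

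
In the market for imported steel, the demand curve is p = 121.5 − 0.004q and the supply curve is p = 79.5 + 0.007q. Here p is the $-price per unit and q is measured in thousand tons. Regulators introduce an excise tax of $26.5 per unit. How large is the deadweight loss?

Competitive equilibrium: 121.5 − 0.004q = 79.5 + 0.007q → q* = 3818.1818, p* = 106.2273.
With the tax, the buyer price exceeds the seller price by 26.5: (121.5 − 0.004q) − (79.5 + 0.007q) = 26.5 → q' = 1409.0909.
Δq = 3818.1818 − 1409.0909 = 2409.0909; the wedge equals the tax, 26.5.
Deadweight loss = ½ × 2409.0909 × 26.5 = $31920.45 thousand.

$31920.45 thousand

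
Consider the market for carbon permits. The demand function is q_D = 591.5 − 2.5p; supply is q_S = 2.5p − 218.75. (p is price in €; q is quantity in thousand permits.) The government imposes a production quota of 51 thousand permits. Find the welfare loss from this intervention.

In inverse form: demand p = 236.6 − 0.4q, supply p = 87.5 + 0.4q.
Competitive equilibrium: 236.6 − 0.4q = 87.5 + 0.4q → q* = 186.375, p* = 162.05.
At q = 51: demand price = 236.6 − 0.4·51 = 216.2; supply price = 87.5 + 0.4·51 = 107.9.
Δq = 186.375 − 51 = 135.375; wedge = 216.2 − 107.9 = 108.3.
Welfare loss = ½ × 135.375 × 108.3 = €7330.56 thousand.

€7330.56 thousand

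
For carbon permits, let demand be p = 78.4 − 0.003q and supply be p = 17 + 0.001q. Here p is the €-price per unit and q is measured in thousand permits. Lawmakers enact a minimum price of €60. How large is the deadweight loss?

€169893.89 thousand

Competitive equilibrium: 78.4 − 0.003q = 17 + 0.001q → q* = 15350, p* = 32.35.
At the floor p = 60, quantity demanded = (78.4 − 60)/0.003 = 6133.333333.
Sellers' marginal cost at q' = 6133.333333: 17 + 0.001·6133.333333 = 23.133333.
Δq = 15350 − 6133.333333 = 9216.666667; wedge = 60 − 23.133333 = 36.866667.
Welfare loss = ½ × 9216.666667 × 36.866667 = €169893.89 thousand.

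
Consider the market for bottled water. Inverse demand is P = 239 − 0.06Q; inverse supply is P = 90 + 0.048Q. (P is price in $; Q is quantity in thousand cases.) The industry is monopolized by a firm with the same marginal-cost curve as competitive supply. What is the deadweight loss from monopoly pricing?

$13110 thousand

Competitive equilibrium: 239 − 0.06Q = 90 + 0.048Q → Q* = 1379.6296, P* = 156.2222.
Marginal revenue: MR = 239 − 0.12Q. Set MR = MC: 239 − 0.12Q = 90 + 0.048Q → Q_m = 886.9048.
Price P_m = 239 − 0.06·886.9048 = 185.7857; MC(Q_m) = 90 + 0.048·886.9048 = 132.5714.
Competitive Q* = 1379.6296, so ΔQ = 492.7248; wedge = 185.7857 − 132.5714 = 53.2143.
Deadweight loss = ½ × 492.7248 × 53.2143 = $13110 thousand.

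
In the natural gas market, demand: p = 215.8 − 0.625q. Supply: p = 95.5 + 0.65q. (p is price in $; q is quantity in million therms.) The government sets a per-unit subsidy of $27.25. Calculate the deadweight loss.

$291.20 million

Competitive equilibrium: 215.8 − 0.625q = 95.5 + 0.65q → q* = 94.3529, p* = 156.8294.
The subsidy lowers effective supply by 27.25: p = 68.25 + 0.65q.
New quantity: 215.8 − 0.625q = 68.25 + 0.65q → q' = 115.7255.
Overproduction Δq = 115.7255 − 94.3529 = 21.3726; wedge = subsidy = 27.25.
The triangle = ½ × 21.3726 × 27.25 = $291.20 million.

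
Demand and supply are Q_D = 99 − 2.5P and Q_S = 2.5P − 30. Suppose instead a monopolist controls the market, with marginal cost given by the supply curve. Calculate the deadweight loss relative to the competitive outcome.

52.90

In inverse form: demand P = 39.6 − 0.4Q, supply P = 12 + 0.4Q.
Competitive equilibrium: 39.6 − 0.4Q = 12 + 0.4Q → Q* = 34.5, P* = 25.8.
Marginal revenue: MR = 39.6 − 0.8Q. Set MR = MC: 39.6 − 0.8Q = 12 + 0.4Q → Q_m = 23.
Price P_m = 39.6 − 0.4·23 = 30.4; MC(Q_m) = 12 + 0.4·23 = 21.2.
Competitive Q* = 34.5, so ΔQ = 11.5; wedge = 30.4 − 21.2 = 9.2.
DWL = ½ × 11.5 × 9.2 = 52.90.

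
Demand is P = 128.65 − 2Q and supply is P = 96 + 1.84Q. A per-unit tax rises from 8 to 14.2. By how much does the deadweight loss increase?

Competitive equilibrium: 128.65 − 2Q = 96 + 1.84Q → Q* = 8.5026, P* = 111.6448.
For a per-unit tax t: ΔQ = t/3.84, so DWL = ½·t·(t/3.84) = t²/7.68.
At t = 8: DWL = 8.333. At t = 14.2: DWL = 26.255.
Increase = 26.255 − 8.333 = 17.92.

17.92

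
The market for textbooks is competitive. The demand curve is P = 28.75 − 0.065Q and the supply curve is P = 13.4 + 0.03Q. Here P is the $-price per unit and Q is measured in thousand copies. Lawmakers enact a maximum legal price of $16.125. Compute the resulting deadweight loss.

$237.73 thousand

Competitive equilibrium: 28.75 − 0.065Q = 13.4 + 0.03Q → Q* = 161.5789, P* = 18.2474.
At the ceiling P = 16.125, quantity supplied = (16.125 − 13.4)/0.03 = 90.8333.
Willingness to pay at Q' = 90.8333: 28.75 − 0.065·90.8333 = 22.8458.
ΔQ = 161.5789 − 90.8333 = 70.7456; wedge = 22.8458 − 16.125 = 6.7208.
The triangle = ½ × 70.7456 × 6.7208 = $237.73 thousand.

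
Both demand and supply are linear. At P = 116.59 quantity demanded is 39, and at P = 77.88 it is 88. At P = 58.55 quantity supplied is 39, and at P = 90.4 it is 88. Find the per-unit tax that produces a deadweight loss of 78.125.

Demand slope = (77.88 − 116.59)/(88 − 39) = −0.79, so P = 147.4 − 0.79Q.
Supply slope = (90.4 − 58.55)/(88 − 39) = 0.65, so P = 33.2 + 0.65Q.
Competitive equilibrium: 147.4 − 0.79Q = 33.2 + 0.65Q → Q* = 79.3056, P* = 84.7486.
A tax t gives ΔQ = t/1.44 and wedge t, so DWL = t²/2.88.
t²/2.88 = 78.125 → t² = 225 → t = 15.

15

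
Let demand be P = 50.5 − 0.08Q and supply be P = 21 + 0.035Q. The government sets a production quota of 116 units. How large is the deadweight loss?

1135.42

Competitive equilibrium: 50.5 − 0.08Q = 21 + 0.035Q → Q* = 256.5217, P* = 29.9783.
At Q = 116: demand price = 50.5 − 0.08·116 = 41.22; supply price = 21 + 0.035·116 = 25.06.
ΔQ = 256.5217 − 116 = 140.5217; wedge = 41.22 − 25.06 = 16.16.
The triangle = ½ × 140.5217 × 16.16 = 1135.42.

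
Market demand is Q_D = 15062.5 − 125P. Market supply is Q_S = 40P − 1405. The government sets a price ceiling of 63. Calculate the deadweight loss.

In inverse form: demand P = 120.5 − 0.008Q, supply P = 35.125 + 0.025Q.
Competitive equilibrium: 120.5 − 0.008Q = 35.125 + 0.025Q → Q* = 2587.1212, P* = 99.803.
At the ceiling P = 63, quantity supplied = (63 − 35.125)/0.025 = 1115.
Willingness to pay at Q' = 1115: 120.5 − 0.008·1115 = 111.58.
ΔQ = 2587.1212 − 1115 = 1472.1212; wedge = 111.58 − 63 = 48.58.
Deadweight loss = ½ × 1472.1212 × 48.58 = 35757.82.

35757.82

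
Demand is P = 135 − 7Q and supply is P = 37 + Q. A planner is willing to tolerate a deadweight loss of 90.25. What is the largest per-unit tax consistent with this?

38

Competitive equilibrium: 135 − 7Q = 37 + Q → Q* = 12.25, P* = 49.25.
A tax t gives ΔQ = t/8 and wedge t, so DWL = t²/16.
t²/16 = 90.25 → t² = 1444 → t = 38.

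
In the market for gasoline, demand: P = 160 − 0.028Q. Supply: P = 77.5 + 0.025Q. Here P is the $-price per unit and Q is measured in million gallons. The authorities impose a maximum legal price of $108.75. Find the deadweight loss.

$2491.16 million

Competitive equilibrium: 160 − 0.028Q = 77.5 + 0.025Q → Q* = 1556.6038, P* = 116.4151.
At the ceiling P = 108.75, quantity supplied = (108.75 − 77.5)/0.025 = 1250.
Willingness to pay at Q' = 1250: 160 − 0.028·1250 = 125.
ΔQ = 1556.6038 − 1250 = 306.6038; wedge = 125 − 108.75 = 16.25.
The triangle = ½ × 306.6038 × 16.25 = $2491.16 million.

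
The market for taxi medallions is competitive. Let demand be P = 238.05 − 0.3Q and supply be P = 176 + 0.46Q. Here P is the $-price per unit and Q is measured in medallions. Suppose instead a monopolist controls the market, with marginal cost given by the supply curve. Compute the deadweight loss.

$202.89

Competitive equilibrium: 238.05 − 0.3Q = 176 + 0.46Q → Q* = 81.64474, P* = 213.55658.
Marginal revenue: MR = 238.05 − 0.6Q. Set MR = MC: 238.05 − 0.6Q = 176 + 0.46Q → Q_m = 58.53774.
Price P_m = 238.05 − 0.3·58.53774 = 220.48868; MC(Q_m) = 176 + 0.46·58.53774 = 202.92736.
Competitive Q* = 81.64474, so ΔQ = 23.107; wedge = 220.48868 − 202.92736 = 17.56132.
DWL = ½ × 23.107 × 17.56132 = $202.89.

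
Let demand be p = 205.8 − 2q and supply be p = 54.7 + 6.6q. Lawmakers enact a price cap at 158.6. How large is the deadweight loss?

14.36

Competitive equilibrium: 205.8 − 2q = 54.7 + 6.6q → q* = 17.5698, p* = 170.6605.
At the ceiling p = 158.6, quantity supplied = (158.6 − 54.7)/6.6 = 15.7424.
Willingness to pay at q' = 15.7424: 205.8 − 2·15.7424 = 174.3152.
Δq = 17.5698 − 15.7424 = 1.8274; wedge = 174.3152 − 158.6 = 15.7152.
DWL = ½ × 1.8274 × 15.7152 = 14.36.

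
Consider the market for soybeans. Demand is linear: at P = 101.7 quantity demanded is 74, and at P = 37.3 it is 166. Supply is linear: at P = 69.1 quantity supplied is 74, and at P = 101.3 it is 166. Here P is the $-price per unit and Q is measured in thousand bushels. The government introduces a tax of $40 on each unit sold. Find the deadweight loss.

$761.90 thousand

Demand slope = (37.3 − 101.7)/(166 − 74) = −0.7, so P = 153.5 − 0.7Q.
Supply slope = (101.3 − 69.1)/(166 − 74) = 0.35, so P = 43.2 + 0.35Q.
Competitive equilibrium: 153.5 − 0.7Q = 43.2 + 0.35Q → Q* = 105.0476, P* = 79.9667.
With the tax, the buyer price exceeds the seller price by 40: (153.5 − 0.7Q) − (43.2 + 0.35Q) = 40 → Q' = 66.9524.
ΔQ = 105.0476 − 66.9524 = 38.0952; the wedge equals the tax, 40.
DWL = ½ × 38.0952 × 40 = $761.90 thousand.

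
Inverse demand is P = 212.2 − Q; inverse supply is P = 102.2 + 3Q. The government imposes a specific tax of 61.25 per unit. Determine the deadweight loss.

Competitive equilibrium: 212.2 − Q = 102.2 + 3Q → Q* = 27.5, P* = 184.7.
With the tax, the buyer price exceeds the seller price by 61.25: (212.2 − Q) − (102.2 + 3Q) = 61.25 → Q' = 12.1875.
ΔQ = 27.5 − 12.1875 = 15.3125; the wedge equals the tax, 61.25.
Deadweight loss = ½ × 15.3125 × 61.25 = 468.95.

468.95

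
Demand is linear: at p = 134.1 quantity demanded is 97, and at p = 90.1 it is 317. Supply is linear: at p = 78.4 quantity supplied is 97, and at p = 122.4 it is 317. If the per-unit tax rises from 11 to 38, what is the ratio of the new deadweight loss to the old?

11.934

Demand slope = (90.1 − 134.1)/(317 − 97) = −0.2, so p = 153.5 − 0.2q.
Supply slope = (122.4 − 78.4)/(317 − 97) = 0.2, so p = 59 + 0.2q.
Competitive equilibrium: 153.5 − 0.2q = 59 + 0.2q → q* = 236.25, p* = 106.25.
For a per-unit tax t: Δq = t/0.4, so DWL = ½·t·(t/0.4) = t²/0.8.
At t = 11: DWL = 151.25. At t = 38: DWL = 1805.
Ratio = (38/11)² = 11.934.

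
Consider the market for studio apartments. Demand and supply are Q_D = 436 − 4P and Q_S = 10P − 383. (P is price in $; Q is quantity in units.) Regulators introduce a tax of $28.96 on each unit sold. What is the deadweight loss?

In inverse form: demand P = 109 − 0.25Q, supply P = 38.3 + 0.1Q.
Competitive equilibrium: 109 − 0.25Q = 38.3 + 0.1Q → Q* = 202, P* = 58.5.
With the tax, the buyer price exceeds the seller price by 28.96: (109 − 0.25Q) − (38.3 + 0.1Q) = 28.96 → Q' = 119.2571.
ΔQ = 202 − 119.2571 = 82.7429; the wedge equals the tax, 28.96.
The triangle = ½ × 82.7429 × 28.96 = $1198.12.

$1198.12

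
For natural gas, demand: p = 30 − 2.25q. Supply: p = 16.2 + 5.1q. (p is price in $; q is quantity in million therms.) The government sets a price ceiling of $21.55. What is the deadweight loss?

$2.52 million

Competitive equilibrium: 30 − 2.25q = 16.2 + 5.1q → q* = 1.8776, p* = 25.7755.
At the ceiling p = 21.55, quantity supplied = (21.55 − 16.2)/5.1 = 1.049.
Willingness to pay at q' = 1.049: 30 − 2.25·1.049 = 27.6398.
Δq = 1.8776 − 1.049 = 0.8286; wedge = 27.6398 − 21.55 = 6.0898.
The triangle = ½ × 0.8286 × 6.0898 = $2.52 million.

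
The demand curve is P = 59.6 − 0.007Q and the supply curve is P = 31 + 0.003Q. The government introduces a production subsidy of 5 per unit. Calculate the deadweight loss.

Competitive equilibrium: 59.6 − 0.007Q = 31 + 0.003Q → Q* = 2860, P* = 39.58.
The subsidy lowers effective supply by 5: P = 26 + 0.003Q.
New quantity: 59.6 − 0.007Q = 26 + 0.003Q → Q' = 3360.
Overproduction ΔQ = 3360 − 2860 = 500; wedge = subsidy = 5.
The triangle = ½ × 500 × 5 = 1250.

1250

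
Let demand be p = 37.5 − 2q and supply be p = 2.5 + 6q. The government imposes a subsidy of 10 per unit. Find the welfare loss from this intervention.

6.25

Competitive equilibrium: 37.5 − 2q = 2.5 + 6q → q* = 4.375, p* = 28.75.
The subsidy lowers effective supply by 10: p = 6q − 7.5.
New quantity: 37.5 − 2q = 6q − 7.5 → q' = 5.625.
Overproduction Δq = 5.625 − 4.375 = 1.25; wedge = subsidy = 10.
Welfare loss = ½ × 1.25 × 10 = 6.25.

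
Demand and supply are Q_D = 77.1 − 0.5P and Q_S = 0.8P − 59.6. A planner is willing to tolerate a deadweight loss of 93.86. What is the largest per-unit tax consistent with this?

24.7

In inverse form: demand P = 154.2 − 2Q, supply P = 74.5 + 1.25Q.
Competitive equilibrium: 154.2 − 2Q = 74.5 + 1.25Q → Q* = 24.5231, P* = 105.1538.
A tax t gives ΔQ = t/3.25 and wedge t, so DWL = t²/6.5.
t²/6.5 = 93.86 → t² = 610.09 → t = 24.7.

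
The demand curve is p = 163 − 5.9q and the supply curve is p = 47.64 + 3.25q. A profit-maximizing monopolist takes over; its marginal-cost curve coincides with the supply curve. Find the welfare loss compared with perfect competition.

Competitive equilibrium: 163 − 5.9q = 47.64 + 3.25q → q* = 12.6077, p* = 88.6149.
Marginal revenue: MR = 163 − 11.8q. Set MR = MC: 163 − 11.8q = 47.64 + 3.25q → q_m = 7.6651.
Price p_m = 163 − 5.9·7.6651 = 117.7759; MC(q_m) = 47.64 + 3.25·7.6651 = 72.5516.
Competitive q* = 12.6077, so Δq = 4.9426; wedge = 117.7759 − 72.5516 = 45.2243.
Welfare loss = ½ × 4.9426 × 45.2243 = 111.76.

111.76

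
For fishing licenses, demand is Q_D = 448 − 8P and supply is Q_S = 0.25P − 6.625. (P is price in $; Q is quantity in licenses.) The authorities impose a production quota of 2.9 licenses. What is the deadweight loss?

In inverse form: demand P = 56 − 0.125Q, supply P = 26.5 + 4Q.
Competitive equilibrium: 56 − 0.125Q = 26.5 + 4Q → Q* = 7.1515, P* = 55.1061.
At Q = 2.9: demand price = 56 − 0.125·2.9 = 55.6375; supply price = 26.5 + 4·2.9 = 38.1.
ΔQ = 7.1515 − 2.9 = 4.2515; wedge = 55.6375 − 38.1 = 17.5375.
Welfare loss = ½ × 4.2515 × 17.5375 = $37.28.

$37.28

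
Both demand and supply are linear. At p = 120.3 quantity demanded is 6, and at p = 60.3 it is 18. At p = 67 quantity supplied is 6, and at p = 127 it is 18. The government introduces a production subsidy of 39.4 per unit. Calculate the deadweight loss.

77.618

Demand slope = (60.3 − 120.3)/(18 − 6) = −5, so p = 150.3 − 5q.
Supply slope = (127 − 67)/(18 − 6) = 5, so p = 37 + 5q.
Competitive equilibrium: 150.3 − 5q = 37 + 5q → q* = 11.33, p* = 93.65.
The subsidy lowers effective supply by 39.4: p = 5q − 2.4.
New quantity: 150.3 − 5q = 5q − 2.4 → q' = 15.27.
Overproduction Δq = 15.27 − 11.33 = 3.94; wedge = subsidy = 39.4.
Deadweight loss = ½ × 3.94 × 39.4 = 77.618.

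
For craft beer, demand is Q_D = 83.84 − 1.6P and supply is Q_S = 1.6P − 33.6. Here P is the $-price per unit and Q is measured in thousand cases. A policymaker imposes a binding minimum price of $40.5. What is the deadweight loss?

$23.104 thousand

In inverse form: demand P = 52.4 − 0.625Q, supply P = 21 + 0.625Q.
Competitive equilibrium: 52.4 − 0.625Q = 21 + 0.625Q → Q* = 25.12, P* = 36.7.
At the floor P = 40.5, quantity demanded = (52.4 − 40.5)/0.625 = 19.04.
Sellers' marginal cost at Q' = 19.04: 21 + 0.625·19.04 = 32.9.
ΔQ = 25.12 − 19.04 = 6.08; wedge = 40.5 − 32.9 = 7.6.
Deadweight loss = ½ × 6.08 × 7.6 = $23.104 thousand.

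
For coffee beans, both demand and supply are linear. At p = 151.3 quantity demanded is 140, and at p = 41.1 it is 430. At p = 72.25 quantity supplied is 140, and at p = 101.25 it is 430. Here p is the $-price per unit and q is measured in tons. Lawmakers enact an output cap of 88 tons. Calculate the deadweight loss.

$11268.83

Demand slope = (41.1 − 151.3)/(430 − 140) = −0.38, so p = 204.5 − 0.38q.
Supply slope = (101.25 − 72.25)/(430 − 140) = 0.1, so p = 58.25 + 0.1q.
Competitive equilibrium: 204.5 − 0.38q = 58.25 + 0.1q → q* = 304.6875, p* = 88.7188.
At q = 88: demand price = 204.5 − 0.38·88 = 171.06; supply price = 58.25 + 0.1·88 = 67.05.
Δq = 304.6875 − 88 = 216.6875; wedge = 171.06 − 67.05 = 104.01.
Deadweight loss = ½ × 216.6875 × 104.01 = $11268.83.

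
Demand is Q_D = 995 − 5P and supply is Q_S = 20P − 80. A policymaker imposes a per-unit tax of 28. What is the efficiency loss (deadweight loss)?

In inverse form: demand P = 199 − 0.2Q, supply P = 4 + 0.05Q.
Competitive equilibrium: 199 − 0.2Q = 4 + 0.05Q → Q* = 780, P* = 43.
With the tax, the buyer price exceeds the seller price by 28: (199 − 0.2Q) − (4 + 0.05Q) = 28 → Q' = 668.
ΔQ = 780 − 668 = 112; the wedge equals the tax, 28.
DWL = ½ × 112 × 28 = 1568.

1568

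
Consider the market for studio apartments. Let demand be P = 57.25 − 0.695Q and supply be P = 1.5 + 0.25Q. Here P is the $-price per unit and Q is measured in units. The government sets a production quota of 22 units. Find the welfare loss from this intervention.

Competitive equilibrium: 57.25 − 0.695Q = 1.5 + 0.25Q → Q* = 58.9947, P* = 16.2487.
At Q = 22: demand price = 57.25 − 0.695·22 = 41.96; supply price = 1.5 + 0.25·22 = 7.
ΔQ = 58.9947 − 22 = 36.9947; wedge = 41.96 − 7 = 34.96.
Deadweight loss = ½ × 36.9947 × 34.96 = $646.67.

$646.67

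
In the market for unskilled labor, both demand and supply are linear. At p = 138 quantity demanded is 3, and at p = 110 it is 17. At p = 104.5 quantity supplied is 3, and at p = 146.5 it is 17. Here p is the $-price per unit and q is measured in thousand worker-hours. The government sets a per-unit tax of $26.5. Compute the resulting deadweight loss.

Demand slope = (110 − 138)/(17 − 3) = −2, so p = 144 − 2q.
Supply slope = (146.5 − 104.5)/(17 − 3) = 3, so p = 95.5 + 3q.
Competitive equilibrium: 144 − 2q = 95.5 + 3q → q* = 9.7, p* = 124.6.
With the tax, the buyer price exceeds the seller price by 26.5: (144 − 2q) − (95.5 + 3q) = 26.5 → q' = 4.4.
Δq = 9.7 − 4.4 = 5.3; the wedge equals the tax, 26.5.
Welfare loss = ½ × 5.3 × 26.5 = $70.225 thousand.

$70.225 thousand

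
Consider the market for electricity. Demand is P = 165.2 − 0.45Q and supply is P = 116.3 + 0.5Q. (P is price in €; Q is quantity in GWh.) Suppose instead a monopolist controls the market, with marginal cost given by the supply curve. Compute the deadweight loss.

Competitive equilibrium: 165.2 − 0.45Q = 116.3 + 0.5Q → Q* = 51.4737, P* = 142.0368.
Marginal revenue: MR = 165.2 − 0.9Q. Set MR = MC: 165.2 − 0.9Q = 116.3 + 0.5Q → Q_m = 34.9286.
Price P_m = 165.2 − 0.45·34.9286 = 149.4821; MC(Q_m) = 116.3 + 0.5·34.9286 = 133.7643.
Competitive Q* = 51.4737, so ΔQ = 16.5451; wedge = 149.4821 − 133.7643 = 15.7178.
Deadweight loss = ½ × 16.5451 × 15.7178 = €130.03.

€130.03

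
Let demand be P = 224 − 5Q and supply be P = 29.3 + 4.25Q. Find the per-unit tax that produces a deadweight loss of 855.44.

Competitive equilibrium: 224 − 5Q = 29.3 + 4.25Q → Q* = 21.0486, P* = 118.7568.
A tax t gives ΔQ = t/9.25 and wedge t, so DWL = t²/18.5.
t²/18.5 = 855.44 → t² = 15825.64 → t = 125.8.

125.8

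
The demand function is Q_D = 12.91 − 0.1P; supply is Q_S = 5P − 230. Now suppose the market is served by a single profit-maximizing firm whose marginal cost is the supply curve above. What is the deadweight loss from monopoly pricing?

82.96

In inverse form: demand P = 129.1 − 10Q, supply P = 46 + 0.2Q.
Competitive equilibrium: 129.1 − 10Q = 46 + 0.2Q → Q* = 8.1471, P* = 47.6294.
Marginal revenue: MR = 129.1 − 20Q. Set MR = MC: 129.1 − 20Q = 46 + 0.2Q → Q_m = 4.1139.
Price P_m = 129.1 − 10·4.1139 = 87.961; MC(Q_m) = 46 + 0.2·4.1139 = 46.8228.
Competitive Q* = 8.1471, so ΔQ = 4.0332; wedge = 87.961 − 46.8228 = 41.1382.
DWL = ½ × 4.0332 × 41.1382 = 82.96.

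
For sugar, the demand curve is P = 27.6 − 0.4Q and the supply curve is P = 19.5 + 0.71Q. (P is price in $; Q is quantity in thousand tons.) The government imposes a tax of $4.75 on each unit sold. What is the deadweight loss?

$10.16 thousand

Competitive equilibrium: 27.6 − 0.4Q = 19.5 + 0.71Q → Q* = 7.2973, P* = 24.6811.
With the tax, the buyer price exceeds the seller price by 4.75: (27.6 − 0.4Q) − (19.5 + 0.71Q) = 4.75 → Q' = 3.018.
ΔQ = 7.2973 − 3.018 = 4.2793; the wedge equals the tax, 4.75.
Welfare loss = ½ × 4.2793 × 4.75 = $10.16 thousand.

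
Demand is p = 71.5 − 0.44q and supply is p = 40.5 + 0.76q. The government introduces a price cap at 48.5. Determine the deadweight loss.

Competitive equilibrium: 71.5 − 0.44q = 40.5 + 0.76q → q* = 25.8333, p* = 60.1333.
At the ceiling p = 48.5, quantity supplied = (48.5 − 40.5)/0.76 = 10.5263.
Willingness to pay at q' = 10.5263: 71.5 − 0.44·10.5263 = 66.8684.
Δq = 25.8333 − 10.5263 = 15.307; wedge = 66.8684 − 48.5 = 18.3684.
Deadweight loss = ½ × 15.307 × 18.3684 = 140.58.

140.58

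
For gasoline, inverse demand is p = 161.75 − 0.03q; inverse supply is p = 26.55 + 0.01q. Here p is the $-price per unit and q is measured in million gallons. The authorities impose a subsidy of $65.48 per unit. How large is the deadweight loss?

$53595.38 million

Competitive equilibrium: 161.75 − 0.03q = 26.55 + 0.01q → q* = 3380, p* = 60.35.
The subsidy lowers effective supply by 65.48: p = 0.01q − 38.93.
New quantity: 161.75 − 0.03q = 0.01q − 38.93 → q' = 5017.
Overproduction Δq = 5017 − 3380 = 1637; wedge = subsidy = 65.48.
Deadweight loss = ½ × 1637 × 65.48 = $53595.38 million.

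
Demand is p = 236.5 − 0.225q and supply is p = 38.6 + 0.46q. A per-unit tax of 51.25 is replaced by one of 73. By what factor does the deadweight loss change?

2.029

Competitive equilibrium: 236.5 − 0.225q = 38.6 + 0.46q → q* = 288.9051, p* = 171.4964.
For a per-unit tax t: Δq = t/0.685, so DWL = ½·t·(t/0.685) = t²/1.37.
At t = 51.25: DWL = 1917.199. At t = 73: DWL = 3889.781.
Ratio = (73/51.25)² = 2.029.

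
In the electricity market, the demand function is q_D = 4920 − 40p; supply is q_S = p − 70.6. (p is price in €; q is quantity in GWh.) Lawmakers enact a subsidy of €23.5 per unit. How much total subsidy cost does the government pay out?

€1740.15

In inverse form: demand p = 123 − 0.025q, supply p = 70.6 + q.
Competitive equilibrium: 123 − 0.025q = 70.6 + q → q* = 51.122, p* = 121.722.
The subsidy lowers effective supply by 23.5: p = 47.1 + q.
New quantity: 123 − 0.025q = 47.1 + q → q' = 74.0488.
Total subsidy cost = 23.5 × 74.0488 = €1740.15.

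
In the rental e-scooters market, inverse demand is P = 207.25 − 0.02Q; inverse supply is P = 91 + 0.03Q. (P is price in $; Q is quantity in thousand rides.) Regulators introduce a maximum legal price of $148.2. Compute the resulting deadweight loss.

Competitive equilibrium: 207.25 − 0.02Q = 91 + 0.03Q → Q* = 2325, P* = 160.75.
At the ceiling P = 148.2, quantity supplied = (148.2 − 91)/0.03 = 1906.66667.
Willingness to pay at Q' = 1906.66667: 207.25 − 0.02·1906.66667 = 169.11667.
ΔQ = 2325 − 1906.66667 = 418.33333; wedge = 169.11667 − 148.2 = 20.91667.
DWL = ½ × 418.33333 × 20.91667 = $4375.07 thousand.

$4375.07 thousand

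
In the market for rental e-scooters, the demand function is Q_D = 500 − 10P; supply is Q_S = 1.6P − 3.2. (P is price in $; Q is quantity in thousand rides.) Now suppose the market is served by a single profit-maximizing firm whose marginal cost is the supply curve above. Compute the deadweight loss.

In inverse form: demand P = 50 − 0.1Q, supply P = 2 + 0.625Q.
Competitive equilibrium: 50 − 0.1Q = 2 + 0.625Q → Q* = 66.2069, P* = 43.3793.
Marginal revenue: MR = 50 − 0.2Q. Set MR = MC: 50 − 0.2Q = 2 + 0.625Q → Q_m = 58.1818.
Price P_m = 50 − 0.1·58.1818 = 44.1818; MC(Q_m) = 2 + 0.625·58.1818 = 38.3636.
Competitive Q* = 66.2069, so ΔQ = 8.0251; wedge = 44.1818 − 38.3636 = 5.8182.
DWL = ½ × 8.0251 × 5.8182 = $23.35 thousand.

$23.35 thousand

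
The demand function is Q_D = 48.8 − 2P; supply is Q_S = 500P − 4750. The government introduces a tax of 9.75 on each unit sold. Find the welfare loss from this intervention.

94.68

In inverse form: demand P = 24.4 − 0.5Q, supply P = 9.5 + 0.002Q.
Competitive equilibrium: 24.4 − 0.5Q = 9.5 + 0.002Q → Q* = 29.6813, P* = 9.5594.
With the tax, the buyer price exceeds the seller price by 9.75: (24.4 − 0.5Q) − (9.5 + 0.002Q) = 9.75 → Q' = 10.259.
ΔQ = 29.6813 − 10.259 = 19.4223; the wedge equals the tax, 9.75.
Welfare loss = ½ × 19.4223 × 9.75 = 94.68.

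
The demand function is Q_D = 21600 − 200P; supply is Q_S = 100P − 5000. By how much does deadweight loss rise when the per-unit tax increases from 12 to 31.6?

In inverse form: demand P = 108 − 0.005Q, supply P = 50 + 0.01Q.
Competitive equilibrium: 108 − 0.005Q = 50 + 0.01Q → Q* = 3866.6667, P* = 88.6667.
For a per-unit tax t: ΔQ = t/0.015, so DWL = ½·t·(t/0.015) = t²/0.03.
At t = 12: DWL = 4800. At t = 31.6: DWL = 33285.333.
Increase = 33285.333 − 4800 = 28485.33.

28485.33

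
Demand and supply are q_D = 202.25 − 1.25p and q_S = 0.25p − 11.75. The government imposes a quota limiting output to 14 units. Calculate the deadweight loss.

In inverse form: demand p = 161.8 − 0.8q, supply p = 47 + 4q.
Competitive equilibrium: 161.8 − 0.8q = 47 + 4q → q* = 23.9167, p* = 142.6667.
At q = 14: demand price = 161.8 − 0.8·14 = 150.6; supply price = 47 + 4·14 = 103.
Δq = 23.9167 − 14 = 9.9167; wedge = 150.6 − 103 = 47.6.
Welfare loss = ½ × 9.9167 × 47.6 = 236.02.

236.02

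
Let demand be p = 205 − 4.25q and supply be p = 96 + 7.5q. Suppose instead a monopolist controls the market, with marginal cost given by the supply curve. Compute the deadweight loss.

Competitive equilibrium: 205 − 4.25q = 96 + 7.5q → q* = 9.2766, p* = 165.5745.
Marginal revenue: MR = 205 − 8.5q. Set MR = MC: 205 − 8.5q = 96 + 7.5q → q_m = 6.8125.
Price p_m = 205 − 4.25·6.8125 = 176.0469; MC(q_m) = 96 + 7.5·6.8125 = 147.0938.
Competitive q* = 9.2766, so Δq = 2.4641; wedge = 176.0469 − 147.0938 = 28.9531.
DWL = ½ × 2.4641 × 28.9531 = 35.67.

35.67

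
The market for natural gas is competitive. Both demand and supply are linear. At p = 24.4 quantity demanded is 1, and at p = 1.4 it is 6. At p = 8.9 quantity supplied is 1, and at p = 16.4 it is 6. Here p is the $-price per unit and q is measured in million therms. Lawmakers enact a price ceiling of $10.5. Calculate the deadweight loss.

$6.63 million

Demand slope = (1.4 − 24.4)/(6 − 1) = −4.6, so p = 29 − 4.6q.
Supply slope = (16.4 − 8.9)/(6 − 1) = 1.5, so p = 7.4 + 1.5q.
Competitive equilibrium: 29 − 4.6q = 7.4 + 1.5q → q* = 3.541, p* = 12.7115.
At the ceiling p = 10.5, quantity supplied = (10.5 − 7.4)/1.5 = 2.0667.
Willingness to pay at q' = 2.0667: 29 − 4.6·2.0667 = 19.4932.
Δq = 3.541 − 2.0667 = 1.4743; wedge = 19.4932 − 10.5 = 8.9932.
Welfare loss = ½ × 1.4743 × 8.9932 = $6.63 million.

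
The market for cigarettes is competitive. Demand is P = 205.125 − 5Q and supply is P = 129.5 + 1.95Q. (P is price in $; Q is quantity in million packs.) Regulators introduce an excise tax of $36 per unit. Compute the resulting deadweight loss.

Competitive equilibrium: 205.125 − 5Q = 129.5 + 1.95Q → Q* = 10.8813, P* = 150.7185.
With the tax, the buyer price exceeds the seller price by 36: (205.125 − 5Q) − (129.5 + 1.95Q) = 36 → Q' = 5.7014.
ΔQ = 10.8813 − 5.7014 = 5.1799; the wedge equals the tax, 36.
Deadweight loss = ½ × 5.1799 × 36 = $93.24 million.

$93.24 million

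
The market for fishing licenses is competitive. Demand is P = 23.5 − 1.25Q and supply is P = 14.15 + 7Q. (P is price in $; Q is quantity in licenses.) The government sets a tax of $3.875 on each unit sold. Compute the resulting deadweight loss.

Competitive equilibrium: 23.5 − 1.25Q = 14.15 + 7Q → Q* = 1.1333, P* = 22.0833.
With the tax, the buyer price exceeds the seller price by 3.875: (23.5 − 1.25Q) − (14.15 + 7Q) = 3.875 → Q' = 0.6636.
ΔQ = 1.1333 − 0.6636 = 0.4697; the wedge equals the tax, 3.875.
Welfare loss = ½ × 0.4697 × 3.875 = $0.91.

$0.91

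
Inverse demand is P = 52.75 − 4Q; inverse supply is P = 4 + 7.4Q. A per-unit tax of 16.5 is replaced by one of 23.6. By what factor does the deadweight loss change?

2.046

Competitive equilibrium: 52.75 − 4Q = 4 + 7.4Q → Q* = 4.2763, P* = 35.6447.
For a per-unit tax t: ΔQ = t/11.4, so DWL = ½·t·(t/11.4) = t²/22.8.
At t = 16.5: DWL = 11.941. At t = 23.6: DWL = 24.428.
Ratio = (23.6/16.5)² = 2.046.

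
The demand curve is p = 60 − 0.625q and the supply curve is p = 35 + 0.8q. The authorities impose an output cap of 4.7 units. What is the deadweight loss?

Competitive equilibrium: 60 − 0.625q = 35 + 0.8q → q* = 17.5439, p* = 49.0351.
At q = 4.7: demand price = 60 − 0.625·4.7 = 57.0625; supply price = 35 + 0.8·4.7 = 38.76.
Δq = 17.5439 − 4.7 = 12.8439; wedge = 57.0625 − 38.76 = 18.3025.
Welfare loss = ½ × 12.8439 × 18.3025 = 117.54.

117.54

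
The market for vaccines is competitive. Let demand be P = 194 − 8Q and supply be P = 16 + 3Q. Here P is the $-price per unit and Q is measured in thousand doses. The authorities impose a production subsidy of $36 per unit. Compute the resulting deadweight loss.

Competitive equilibrium: 194 − 8Q = 16 + 3Q → Q* = 16.1818, P* = 64.5455.
The subsidy lowers effective supply by 36: P = 3Q − 20.
New quantity: 194 − 8Q = 3Q − 20 → Q' = 19.4545.
Overproduction ΔQ = 19.4545 − 16.1818 = 3.2727; wedge = subsidy = 36.
Deadweight loss = ½ × 3.2727 × 36 = $58.91 thousand.

$58.91 thousand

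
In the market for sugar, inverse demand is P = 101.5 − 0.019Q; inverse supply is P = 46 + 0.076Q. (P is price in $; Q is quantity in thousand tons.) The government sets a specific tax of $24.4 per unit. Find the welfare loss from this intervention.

$3133.47 thousand

Competitive equilibrium: 101.5 − 0.019Q = 46 + 0.076Q → Q* = 584.2105, P* = 90.4.
With the tax, the buyer price exceeds the seller price by 24.4: (101.5 − 0.019Q) − (46 + 0.076Q) = 24.4 → Q' = 327.3684.
ΔQ = 584.2105 − 327.3684 = 256.8421; the wedge equals the tax, 24.4.
Deadweight loss = ½ × 256.8421 × 24.4 = $3133.47 thousand.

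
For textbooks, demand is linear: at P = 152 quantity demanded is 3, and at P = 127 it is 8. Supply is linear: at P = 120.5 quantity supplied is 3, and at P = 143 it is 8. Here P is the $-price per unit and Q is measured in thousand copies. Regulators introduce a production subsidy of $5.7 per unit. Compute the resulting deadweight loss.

Demand slope = (127 − 152)/(8 − 3) = −5, so P = 167 − 5Q.
Supply slope = (143 − 120.5)/(8 − 3) = 4.5, so P = 107 + 4.5Q.
Competitive equilibrium: 167 − 5Q = 107 + 4.5Q → Q* = 6.3158, P* = 135.4211.
The subsidy lowers effective supply by 5.7: P = 101.3 + 4.5Q.
New quantity: 167 − 5Q = 101.3 + 4.5Q → Q' = 6.9158.
Overproduction ΔQ = 6.9158 − 6.3158 = 0.6; wedge = subsidy = 5.7.
DWL = ½ × 0.6 × 5.7 = $1.71 thousand.

$1.71 thousand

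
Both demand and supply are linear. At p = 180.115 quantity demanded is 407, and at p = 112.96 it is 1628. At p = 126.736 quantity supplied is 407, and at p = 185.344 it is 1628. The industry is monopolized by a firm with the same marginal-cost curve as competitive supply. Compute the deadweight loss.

Demand slope = (112.96 − 180.115)/(1628 − 407) = −0.055, so p = 202.5 − 0.055q.
Supply slope = (185.344 − 126.736)/(1628 − 407) = 0.048, so p = 107.2 + 0.048q.
Competitive equilibrium: 202.5 − 0.055q = 107.2 + 0.048q → q* = 925.24272, p* = 151.61165.
Marginal revenue: MR = 202.5 − 0.11q. Set MR = MC: 202.5 − 0.11q = 107.2 + 0.048q → q_m = 603.16456.
Price p_m = 202.5 − 0.055·603.16456 = 169.32595; MC(q_m) = 107.2 + 0.048·603.16456 = 136.1519.
Competitive q* = 925.24272, so Δq = 322.07816; wedge = 169.32595 − 136.1519 = 33.17405.
Welfare loss = ½ × 322.07816 × 33.17405 = 5342.32.

5342.32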